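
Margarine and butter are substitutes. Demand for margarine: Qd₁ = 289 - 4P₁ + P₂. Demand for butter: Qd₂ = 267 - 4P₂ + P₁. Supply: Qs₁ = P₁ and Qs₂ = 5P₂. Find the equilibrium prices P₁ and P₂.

P₁ = 717/11, P₂ = 406/11

Market 1: 289 - 4P₁ + P₂ = P₁ → 5P₁ - P₂ = 289.
Market 2: 9P₂ - P₁ = 267.
Eliminating P₂: 9×(1) + 1×(2) gives 44P₁ = 2868, so P₁ = 717/11.
Back-substitute into (2): P₂ = (267 + 1×717/11) / 9 = 406/11.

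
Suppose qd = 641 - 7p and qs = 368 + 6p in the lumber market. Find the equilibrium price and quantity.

p* = 21, q* = 494

Set qd = qs: 641 - 7p = 368 + 6p.
273 = 13p, so p* = 21.
q* = 641 − 7(21) = 494.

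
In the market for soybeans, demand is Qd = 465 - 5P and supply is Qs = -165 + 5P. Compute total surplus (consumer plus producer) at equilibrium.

Equilibrium: 465 - 5P = -165 + 5P gives P* = 63, Q* = 150.
Demand choke price: P = 93; supply starts at P = 33.
CS = ½(93 − 63)(150) = 2250; PS = ½(63 − 33)(150) = 2250.

Total surplus = 4500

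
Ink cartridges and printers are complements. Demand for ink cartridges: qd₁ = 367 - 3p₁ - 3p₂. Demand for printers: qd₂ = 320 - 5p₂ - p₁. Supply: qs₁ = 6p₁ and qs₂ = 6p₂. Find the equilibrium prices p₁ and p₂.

Market 1: 367 - 3p₁ - 3p₂ = 6p₁ → 9p₁ + 3p₂ = 367.
Market 2: 11p₂ + p₁ = 320.
Eliminating p₂: 11×(1) − 3×(2) gives 96p₁ = 3077, so p₁ = 3077/96.
Back-substitute into (2): p₂ = (320 − 1×3077/96) / 11 = 2513/96.

p₁ = 3077/96, p₂ = 2513/96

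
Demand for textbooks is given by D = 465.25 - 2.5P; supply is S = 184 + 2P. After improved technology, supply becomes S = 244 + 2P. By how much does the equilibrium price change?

ΔP = -40/3

Original equilibrium: P* = 62.5, Q* = 309.
New equilibrium: 465.25 - 2.5P = 244 + 2P, so 221.25 = 4.5P and P' = 295/6; Q' = 465.25 − 2.5(295/6) = 1027/3.
Change in price: 295/6 − 62.5 = -40/3.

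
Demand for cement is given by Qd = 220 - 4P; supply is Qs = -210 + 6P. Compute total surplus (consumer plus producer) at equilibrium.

Total surplus = 480

Equilibrium: 220 - 4P = -210 + 6P gives P* = 43, Q* = 48.
Demand choke price: P = 55; supply starts at P = 35.
CS = ½(55 − 43)(48) = 288; PS = ½(43 − 35)(48) = 192.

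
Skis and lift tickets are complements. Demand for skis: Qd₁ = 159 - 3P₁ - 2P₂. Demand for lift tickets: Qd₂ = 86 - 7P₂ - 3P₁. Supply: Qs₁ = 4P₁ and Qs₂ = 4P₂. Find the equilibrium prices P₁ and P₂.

P₁ = 1577/71, P₂ = 125/71

Market 1: 159 - 3P₁ - 2P₂ = 4P₁ → 7P₁ + 2P₂ = 159.
Market 2: 11P₂ + 3P₁ = 86.
Eliminating P₂: 11×(1) − 2×(2) gives 71P₁ = 1577, so P₁ = 1577/71.
Back-substitute into (2): P₂ = (86 − 3×1577/71) / 11 = 125/71.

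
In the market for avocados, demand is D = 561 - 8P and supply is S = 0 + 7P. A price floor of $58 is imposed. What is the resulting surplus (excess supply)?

Surplus = 309

Equilibrium price would be P* = 37.4, so the floor at 58 binds.
At P = 58: D = 97, S = 406.
Surplus = 406 − 97 = 309.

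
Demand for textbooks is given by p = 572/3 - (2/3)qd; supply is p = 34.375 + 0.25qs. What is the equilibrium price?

Set the two price expressions equal: 572/3 - (2/3)q = 34.375 + 0.25q.
3751/24 = (11/12)q, so q* = 170.5.
p* = 572/3 − (2/3)(170.5) = 77.

p* = 77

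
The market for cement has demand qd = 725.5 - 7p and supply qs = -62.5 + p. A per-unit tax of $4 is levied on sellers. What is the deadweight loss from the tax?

Pre-tax equilibrium: p* = 98.5, q* = 36.
Tax on sellers shifts supply to qs = -62.5 + 1(p − 4) = -66.5 + p.
725.5 - 7p = -66.5 + p gives buyer price pb = 99; sellers receive ps = 99 − 4 = 95.
New quantity: q = 725.5 − 7(99) = 32.5.
DWL = ½ × 4 × (36 − 32.5) = 7.

Deadweight loss = 7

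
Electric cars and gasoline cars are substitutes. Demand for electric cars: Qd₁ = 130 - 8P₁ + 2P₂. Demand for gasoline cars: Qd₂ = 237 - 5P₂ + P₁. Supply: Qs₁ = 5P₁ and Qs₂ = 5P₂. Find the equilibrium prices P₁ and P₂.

Market 1: 130 - 8P₁ + 2P₂ = 5P₁ → 13P₁ - 2P₂ = 130.
Market 2: 10P₂ - P₁ = 237.
Eliminating P₂: 10×(1) + 2×(2) gives 128P₁ = 1774, so P₁ = 13.859375.
Back-substitute into (2): P₂ = (237 + 1×13.859375) / 10 = 25.0859375.

P₁ = 13.859375, P₂ = 25.0859375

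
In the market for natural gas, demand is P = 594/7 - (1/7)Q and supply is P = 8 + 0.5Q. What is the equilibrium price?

P* = 610/9

Set the two price expressions equal: 594/7 - (1/7)Q = 8 + 0.5Q.
538/7 = (9/14)Q, so Q* = 1076/9.
P* = 594/7 − (1/7)(1076/9) = 610/9.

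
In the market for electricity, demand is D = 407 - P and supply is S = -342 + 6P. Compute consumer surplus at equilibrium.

Consumer surplus = 45000

Equilibrium: 407 - P = -342 + 6P gives P* = 107, Q* = 300.
Demand choke price (D = 0): P = 407.
CS = ½(407 − 107)(300) = 45000.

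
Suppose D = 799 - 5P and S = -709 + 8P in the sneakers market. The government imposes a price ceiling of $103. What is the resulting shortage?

Equilibrium price would be P* = 116, so the ceiling at 103 binds.
At P = 103: D = 799 − 5(103) = 284, S = -709 + 8(103) = 115.
Shortage = 284 − 115 = 169.

Shortage = 169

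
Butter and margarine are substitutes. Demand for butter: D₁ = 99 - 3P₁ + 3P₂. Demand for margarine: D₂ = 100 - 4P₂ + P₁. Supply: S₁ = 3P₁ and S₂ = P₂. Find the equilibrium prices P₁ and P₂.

Market 1: 99 - 3P₁ + 3P₂ = 3P₁ → 6P₁ - 3P₂ = 99.
Market 2: 5P₂ - P₁ = 100.
Eliminating P₂: 5×(1) + 3×(2) gives 27P₁ = 795, so P₁ = 265/9.
Back-substitute into (2): P₂ = (100 + 1×265/9) / 5 = 233/9.

P₁ = 265/9, P₂ = 233/9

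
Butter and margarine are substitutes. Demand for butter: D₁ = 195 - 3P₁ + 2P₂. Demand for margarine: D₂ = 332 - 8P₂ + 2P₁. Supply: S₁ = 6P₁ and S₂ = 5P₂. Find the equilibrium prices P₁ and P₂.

Market 1: 195 - 3P₁ + 2P₂ = 6P₁ → 9P₁ - 2P₂ = 195.
Market 2: 13P₂ - 2P₁ = 332.
Eliminating P₂: 13×(1) + 2×(2) gives 113P₁ = 3199, so P₁ = 3199/113.
Back-substitute into (2): P₂ = (332 + 2×3199/113) / 13 = 3378/113.

P₁ = 3199/113, P₂ = 3378/113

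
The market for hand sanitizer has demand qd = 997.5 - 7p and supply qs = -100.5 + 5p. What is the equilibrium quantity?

q* = 357

Set qd = qs: 997.5 - 7p = -100.5 + 5p.
1098 = 12p, so p* = 91.5.
q* = 997.5 − 7(91.5) = 357.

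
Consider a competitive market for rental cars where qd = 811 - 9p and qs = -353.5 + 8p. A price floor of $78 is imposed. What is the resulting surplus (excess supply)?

Surplus = 161.5

Equilibrium price would be p* = 68.5, so the floor at 78 binds.
At p = 78: qd = 109, qs = 270.5.
Surplus = 270.5 − 109 = 161.5.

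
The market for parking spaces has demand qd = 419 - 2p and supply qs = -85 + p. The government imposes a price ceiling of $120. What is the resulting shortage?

Equilibrium price would be p* = 168, so the ceiling at 120 binds.
At p = 120: qd = 419 − 2(120) = 179, qs = -85 + 1(120) = 35.
Shortage = 179 − 35 = 144.

Shortage = 144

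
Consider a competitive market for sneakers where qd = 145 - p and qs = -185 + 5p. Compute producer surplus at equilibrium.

Equilibrium: 145 - p = -185 + 5p gives p* = 55, q* = 90.
Supply starts at p = 37 (where qs = 0).
PS = ½(55 − 37)(90) = 810.

Producer surplus = 810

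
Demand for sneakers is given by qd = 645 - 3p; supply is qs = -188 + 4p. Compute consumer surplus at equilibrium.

Consumer surplus = 13824

Equilibrium: 645 - 3p = -188 + 4p gives p* = 119, q* = 288.
Demand choke price (qd = 0): p = 215.
CS = ½(215 − 119)(288) = 13824.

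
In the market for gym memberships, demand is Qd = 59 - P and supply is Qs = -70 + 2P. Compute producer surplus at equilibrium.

Producer surplus = 64

Equilibrium: 59 - P = -70 + 2P gives P* = 43, Q* = 16.
Supply starts at P = 35 (where Qs = 0).
PS = ½(43 − 35)(16) = 64.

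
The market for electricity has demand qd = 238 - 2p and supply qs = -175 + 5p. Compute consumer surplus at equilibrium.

Consumer surplus = 3600

Equilibrium: 238 - 2p = -175 + 5p gives p* = 59, q* = 120.
Demand choke price (qd = 0): p = 119.
CS = ½(119 − 59)(120) = 3600.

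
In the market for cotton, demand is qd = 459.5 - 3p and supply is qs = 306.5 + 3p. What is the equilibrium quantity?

Set qd = qs: 459.5 - 3p = 306.5 + 3p.
153 = 6p, so p* = 25.5.
q* = 459.5 − 3(25.5) = 383.

q* = 383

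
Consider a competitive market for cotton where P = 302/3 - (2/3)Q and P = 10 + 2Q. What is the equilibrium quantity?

Q* = 34

Set the two price expressions equal: 302/3 - (2/3)Q = 10 + 2Q.
272/3 = (8/3)Q, so Q* = 34.
P* = 302/3 − (2/3)(34) = 78.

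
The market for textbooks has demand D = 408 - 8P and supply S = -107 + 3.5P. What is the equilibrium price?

Set D = S: 408 - 8P = -107 + 3.5P.
515 = 11.5P, so P* = 1030/23.
Q* = 408 − 8(1030/23) = 1144/23.

P* = 1030/23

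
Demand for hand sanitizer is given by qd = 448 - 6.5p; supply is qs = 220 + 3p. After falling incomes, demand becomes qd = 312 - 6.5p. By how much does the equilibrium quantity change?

Δq = -816/19

Original equilibrium: p* = 24, q* = 292.
New equilibrium: 312 - 6.5p = 220 + 3p, so 92 = 9.5p and p' = 184/19; q' = 312 − 6.5(184/19) = 4732/19.
Change in quantity: 4732/19 − 292 = -816/19.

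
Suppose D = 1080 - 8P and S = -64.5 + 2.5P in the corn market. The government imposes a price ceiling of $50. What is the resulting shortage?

Equilibrium price would be P* = 109, so the ceiling at 50 binds.
At P = 50: D = 1080 − 8(50) = 680, S = -64.5 + 2.5(50) = 60.5.
Shortage = 680 − 60.5 = 619.5.

Shortage = 619.5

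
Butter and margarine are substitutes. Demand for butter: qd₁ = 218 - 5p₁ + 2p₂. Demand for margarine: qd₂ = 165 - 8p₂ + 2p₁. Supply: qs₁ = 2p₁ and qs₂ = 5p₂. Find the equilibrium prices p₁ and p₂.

Market 1: 218 - 5p₁ + 2p₂ = 2p₁ → 7p₁ - 2p₂ = 218.
Market 2: 13p₂ - 2p₁ = 165.
Eliminating p₂: 13×(1) + 2×(2) gives 87p₁ = 3164, so p₁ = 3164/87.
Back-substitute into (2): p₂ = (165 + 2×3164/87) / 13 = 1591/87.

p₁ = 3164/87, p₂ = 1591/87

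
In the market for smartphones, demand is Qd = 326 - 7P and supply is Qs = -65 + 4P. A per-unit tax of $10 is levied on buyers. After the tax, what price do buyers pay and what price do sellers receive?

Pre-tax equilibrium: P* = 391/11, Q* = 849/11.
Tax on buyers shifts demand to Qd = 326 − 7(P + 10) = 256 - 7P.
256 - 7P = -65 + 4P gives seller price Ps = 321/11; buyers pay Pb = 321/11 + 10 = 431/11.
New quantity: Q = 326 − 7(431/11) = 569/11.

Buyers pay 431/11, sellers receive 321/11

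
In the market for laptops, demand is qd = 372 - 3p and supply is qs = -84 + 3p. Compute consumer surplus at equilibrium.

Equilibrium: 372 - 3p = -84 + 3p gives p* = 76, q* = 144.
Demand choke price (qd = 0): p = 124.
CS = ½(124 − 76)(144) = 3456.

Consumer surplus = 3456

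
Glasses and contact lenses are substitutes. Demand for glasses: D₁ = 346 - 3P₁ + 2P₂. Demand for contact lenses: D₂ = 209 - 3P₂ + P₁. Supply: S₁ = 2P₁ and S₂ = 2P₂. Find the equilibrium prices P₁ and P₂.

Market 1: 346 - 3P₁ + 2P₂ = 2P₁ → 5P₁ - 2P₂ = 346.
Market 2: 5P₂ - P₁ = 209.
Eliminating P₂: 5×(1) + 2×(2) gives 23P₁ = 2148, so P₁ = 2148/23.
Back-substitute into (2): P₂ = (209 + 1×2148/23) / 5 = 1391/23.

P₁ = 2148/23, P₂ = 1391/23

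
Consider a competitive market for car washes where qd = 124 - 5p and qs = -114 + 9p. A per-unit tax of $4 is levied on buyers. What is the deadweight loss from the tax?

Deadweight loss = 180/7

Pre-tax equilibrium: p* = 17, q* = 39.
Tax on buyers shifts demand to qd = 124 − 5(p + 4) = 104 - 5p.
104 - 5p = -114 + 9p gives seller price ps = 109/7; buyers pay pb = 109/7 + 4 = 137/7.
New quantity: q = 124 − 5(137/7) = 183/7.
DWL = ½ × 4 × (39 − 183/7) = 180/7.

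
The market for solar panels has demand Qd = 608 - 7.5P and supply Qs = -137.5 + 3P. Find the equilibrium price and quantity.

Set Qd = Qs: 608 - 7.5P = -137.5 + 3P.
745.5 = 10.5P, so P* = 71.
Q* = 608 − 7.5(71) = 75.5.

P* = 71, Q* = 75.5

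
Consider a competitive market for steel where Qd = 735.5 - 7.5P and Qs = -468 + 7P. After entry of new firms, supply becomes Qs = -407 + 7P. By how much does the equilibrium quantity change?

ΔQ = 915/29

Original equilibrium: P* = 83, Q* = 113.
New equilibrium: 735.5 - 7.5P = -407 + 7P, so 1142.5 = 14.5P and P' = 2285/29; Q' = 735.5 − 7.5(2285/29) = 4192/29.
Change in quantity: 4192/29 − 113 = 915/29.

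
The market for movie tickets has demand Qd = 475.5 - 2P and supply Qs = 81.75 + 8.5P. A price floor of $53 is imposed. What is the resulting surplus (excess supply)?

Equilibrium price would be P* = 37.5, so the floor at 53 binds.
At P = 53: Qd = 369.5, Qs = 532.25.
Surplus = 532.25 − 369.5 = 162.75.

Surplus = 162.75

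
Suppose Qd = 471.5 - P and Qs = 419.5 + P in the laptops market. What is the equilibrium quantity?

Set Qd = Qs: 471.5 - P = 419.5 + P.
52 = 2P, so P* = 26.
Q* = 471.5 − 1(26) = 445.5.

Q* = 445.5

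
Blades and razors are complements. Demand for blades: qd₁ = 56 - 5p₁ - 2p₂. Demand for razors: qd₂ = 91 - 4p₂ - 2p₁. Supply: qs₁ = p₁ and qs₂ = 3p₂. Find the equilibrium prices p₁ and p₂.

Market 1: 56 - 5p₁ - 2p₂ = p₁ → 6p₁ + 2p₂ = 56.
Market 2: 7p₂ + 2p₁ = 91.
Eliminating p₂: 7×(1) − 2×(2) gives 38p₁ = 210, so p₁ = 105/19.
Back-substitute into (2): p₂ = (91 − 2×105/19) / 7 = 217/19.

p₁ = 105/19, p₂ = 217/19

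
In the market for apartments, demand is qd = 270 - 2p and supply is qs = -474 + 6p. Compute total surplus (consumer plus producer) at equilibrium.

Equilibrium: 270 - 2p = -474 + 6p gives p* = 93, q* = 84.
Demand choke price: p = 135; supply starts at p = 79.
CS = ½(135 − 93)(84) = 1764; PS = ½(93 − 79)(84) = 588.

Total surplus = 2352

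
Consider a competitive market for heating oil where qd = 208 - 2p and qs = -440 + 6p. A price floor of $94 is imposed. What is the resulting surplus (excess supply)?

Equilibrium price would be p* = 81, so the floor at 94 binds.
At p = 94: qd = 20, qs = 124.
Surplus = 124 − 20 = 104.

Surplus = 104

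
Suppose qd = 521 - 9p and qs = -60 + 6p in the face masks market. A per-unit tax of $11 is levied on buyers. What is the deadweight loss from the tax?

Deadweight loss = 217.8

Pre-tax equilibrium: p* = 581/15, q* = 172.4.
Tax on buyers shifts demand to qd = 521 − 9(p + 11) = 422 - 9p.
422 - 9p = -60 + 6p gives seller price ps = 482/15; buyers pay pb = 482/15 + 11 = 647/15.
New quantity: q = 521 − 9(647/15) = 132.8.
DWL = ½ × 11 × (172.4 − 132.8) = 217.8.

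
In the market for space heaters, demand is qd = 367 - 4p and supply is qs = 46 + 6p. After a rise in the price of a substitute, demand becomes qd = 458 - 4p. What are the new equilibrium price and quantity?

p' = 41.2, q' = 293.2

Original equilibrium: p* = 32.1, q* = 238.6.
New equilibrium: 458 - 4p = 46 + 6p, so 412 = 10p and p' = 41.2; q' = 458 − 4(41.2) = 293.2.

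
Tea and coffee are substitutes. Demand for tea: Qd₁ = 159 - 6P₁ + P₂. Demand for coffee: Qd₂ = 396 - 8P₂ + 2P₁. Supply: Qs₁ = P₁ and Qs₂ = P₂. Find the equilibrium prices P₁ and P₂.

Market 1: 159 - 6P₁ + P₂ = P₁ → 7P₁ - P₂ = 159.
Market 2: 9P₂ - 2P₁ = 396.
Eliminating P₂: 9×(1) + 1×(2) gives 61P₁ = 1827, so P₁ = 1827/61.
Back-substitute into (2): P₂ = (396 + 2×1827/61) / 9 = 3090/61.

P₁ = 1827/61, P₂ = 3090/61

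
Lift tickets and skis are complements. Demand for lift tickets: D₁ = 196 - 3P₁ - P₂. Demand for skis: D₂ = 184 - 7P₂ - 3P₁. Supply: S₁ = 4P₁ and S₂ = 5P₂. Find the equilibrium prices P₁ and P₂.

Market 1: 196 - 3P₁ - P₂ = 4P₁ → 7P₁ + P₂ = 196.
Market 2: 12P₂ + 3P₁ = 184.
Eliminating P₂: 12×(1) − 1×(2) gives 81P₁ = 2168, so P₁ = 2168/81.
Back-substitute into (2): P₂ = (184 − 3×2168/81) / 12 = 700/81.

P₁ = 2168/81, P₂ = 700/81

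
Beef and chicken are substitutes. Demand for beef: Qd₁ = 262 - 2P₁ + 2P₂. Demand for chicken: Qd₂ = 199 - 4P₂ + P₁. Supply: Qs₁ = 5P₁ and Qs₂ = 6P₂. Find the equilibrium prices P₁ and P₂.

Market 1: 262 - 2P₁ + 2P₂ = 5P₁ → 7P₁ - 2P₂ = 262.
Market 2: 10P₂ - P₁ = 199.
Eliminating P₂: 10×(1) + 2×(2) gives 68P₁ = 3018, so P₁ = 1509/34.
Back-substitute into (2): P₂ = (199 + 1×1509/34) / 10 = 1655/68.

P₁ = 1509/34, P₂ = 1655/68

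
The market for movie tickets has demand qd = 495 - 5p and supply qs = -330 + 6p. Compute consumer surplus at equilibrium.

Equilibrium: 495 - 5p = -330 + 6p gives p* = 75, q* = 120.
Demand choke price (qd = 0): p = 99.
CS = ½(99 − 75)(120) = 1440.

Consumer surplus = 1440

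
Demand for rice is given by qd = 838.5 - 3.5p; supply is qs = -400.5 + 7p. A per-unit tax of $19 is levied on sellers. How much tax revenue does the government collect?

Pre-tax equilibrium: p* = 118, q* = 425.5.
Tax on sellers shifts supply to qs = -400.5 + 7(p − 19) = -533.5 + 7p.
838.5 - 3.5p = -533.5 + 7p gives buyer price pb = 392/3; sellers receive ps = 392/3 − 19 = 335/3.
New quantity: q = 838.5 − 3.5(392/3) = 2287/6.
Revenue = 19 × 2287/6 = 43453/6.

Tax revenue = 43453/6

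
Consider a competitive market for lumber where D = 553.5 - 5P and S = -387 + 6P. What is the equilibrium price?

Set D = S: 553.5 - 5P = -387 + 6P.
940.5 = 11P, so P* = 85.5.
Q* = 553.5 − 5(85.5) = 126.

P* = 85.5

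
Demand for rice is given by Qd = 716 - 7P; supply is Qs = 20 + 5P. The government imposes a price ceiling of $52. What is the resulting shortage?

Shortage = 72

Equilibrium price would be P* = 58, so the ceiling at 52 binds.
At P = 52: Qd = 716 − 7(52) = 352, Qs = 20 + 5(52) = 280.
Shortage = 352 − 280 = 72.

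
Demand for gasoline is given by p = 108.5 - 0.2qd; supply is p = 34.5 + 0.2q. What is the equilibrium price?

p* = 71.5

Set the two price expressions equal: 108.5 - 0.2q = 34.5 + 0.2q.
74 = 0.4q, so q* = 185.
p* = 108.5 − (0.2)(185) = 71.5.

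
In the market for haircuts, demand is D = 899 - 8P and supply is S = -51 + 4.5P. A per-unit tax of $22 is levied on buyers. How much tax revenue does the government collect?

Tax revenue = 5008.08

Pre-tax equilibrium: P* = 76, Q* = 291.
Tax on buyers shifts demand to D = 899 − 8(P + 22) = 723 - 8P.
723 - 8P = -51 + 4.5P gives seller price Ps = 61.92; buyers pay Pb = 61.92 + 22 = 83.92.
New quantity: Q = 899 − 8(83.92) = 227.64.
Revenue = 22 × 227.64 = 5008.08.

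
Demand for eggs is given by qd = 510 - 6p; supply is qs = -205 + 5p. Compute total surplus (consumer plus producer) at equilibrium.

Equilibrium: 510 - 6p = -205 + 5p gives p* = 65, q* = 120.
Demand choke price: p = 85; supply starts at p = 41.
CS = ½(85 − 65)(120) = 1200; PS = ½(65 − 41)(120) = 1440.

Total surplus = 2640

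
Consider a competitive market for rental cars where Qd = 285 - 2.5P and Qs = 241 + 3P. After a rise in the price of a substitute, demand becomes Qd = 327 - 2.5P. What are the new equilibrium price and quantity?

P' = 172/11, Q' = 3167/11

Original equilibrium: P* = 8, Q* = 265.
New equilibrium: 327 - 2.5P = 241 + 3P, so 86 = 5.5P and P' = 172/11; Q' = 327 − 2.5(172/11) = 3167/11.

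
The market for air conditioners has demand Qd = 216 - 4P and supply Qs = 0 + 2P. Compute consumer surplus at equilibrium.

Equilibrium: 216 - 4P = 0 + 2P gives P* = 36, Q* = 72.
Demand choke price (Qd = 0): P = 54.
CS = ½(54 − 36)(72) = 648.

Consumer surplus = 648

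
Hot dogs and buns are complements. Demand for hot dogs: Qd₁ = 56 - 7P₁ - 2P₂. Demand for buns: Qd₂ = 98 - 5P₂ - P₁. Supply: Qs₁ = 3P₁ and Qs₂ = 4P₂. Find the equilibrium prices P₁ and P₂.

Market 1: 56 - 7P₁ - 2P₂ = 3P₁ → 10P₁ + 2P₂ = 56.
Market 2: 9P₂ + P₁ = 98.
Eliminating P₂: 9×(1) − 2×(2) gives 88P₁ = 308, so P₁ = 3.5.
Back-substitute into (2): P₂ = (98 − 1×3.5) / 9 = 10.5.

P₁ = 3.5, P₂ = 10.5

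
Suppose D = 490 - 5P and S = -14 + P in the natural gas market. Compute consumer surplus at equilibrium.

Equilibrium: 490 - 5P = -14 + P gives P* = 84, Q* = 70.
Demand choke price (D = 0): P = 98.
CS = ½(98 − 84)(70) = 490.

Consumer surplus = 490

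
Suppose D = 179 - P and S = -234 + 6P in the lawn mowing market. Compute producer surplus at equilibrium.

Equilibrium: 179 - P = -234 + 6P gives P* = 59, Q* = 120.
Supply starts at P = 39 (where S = 0).
PS = ½(59 − 39)(120) = 1200.

Producer surplus = 1200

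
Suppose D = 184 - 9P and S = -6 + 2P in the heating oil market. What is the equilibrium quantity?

Set D = S: 184 - 9P = -6 + 2P.
190 = 11P, so P* = 190/11.
Q* = 184 − 9(190/11) = 314/11.

Q* = 314/11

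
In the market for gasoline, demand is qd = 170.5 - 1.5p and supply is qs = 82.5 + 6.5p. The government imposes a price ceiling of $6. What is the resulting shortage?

Equilibrium price would be p* = 11, so the ceiling at 6 binds.
At p = 6: qd = 170.5 − 1.5(6) = 161.5, qs = 82.5 + 6.5(6) = 121.5.
Shortage = 161.5 − 121.5 = 40.

Shortage = 40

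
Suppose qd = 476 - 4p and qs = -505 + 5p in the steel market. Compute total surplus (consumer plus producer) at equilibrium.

Total surplus = 360

Equilibrium: 476 - 4p = -505 + 5p gives p* = 109, q* = 40.
Demand choke price: p = 119; supply starts at p = 101.
CS = ½(119 − 109)(40) = 200; PS = ½(109 − 101)(40) = 160.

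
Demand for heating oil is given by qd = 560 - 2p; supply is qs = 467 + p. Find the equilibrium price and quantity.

p* = 31, q* = 498

Set qd = qs: 560 - 2p = 467 + p.
93 = 3p, so p* = 31.
q* = 560 − 2(31) = 498.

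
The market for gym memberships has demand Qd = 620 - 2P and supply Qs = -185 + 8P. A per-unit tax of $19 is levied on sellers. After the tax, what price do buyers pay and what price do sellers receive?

Buyers pay $95.7, sellers receive $76.7

Pre-tax equilibrium: P* = 80.5, Q* = 459.
Tax on sellers shifts supply to Qs = -185 + 8(P − 19) = -337 + 8P.
620 - 2P = -337 + 8P gives buyer price Pb = 95.7; sellers receive Ps = 95.7 − 19 = 76.7.
New quantity: Q = 620 − 2(95.7) = 428.6.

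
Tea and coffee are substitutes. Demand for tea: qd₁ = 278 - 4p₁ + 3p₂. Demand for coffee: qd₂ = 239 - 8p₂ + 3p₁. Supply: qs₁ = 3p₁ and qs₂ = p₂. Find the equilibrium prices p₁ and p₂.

Market 1: 278 - 4p₁ + 3p₂ = 3p₁ → 7p₁ - 3p₂ = 278.
Market 2: 9p₂ - 3p₁ = 239.
Eliminating p₂: 9×(1) + 3×(2) gives 54p₁ = 3219, so p₁ = 1073/18.
Back-substitute into (2): p₂ = (239 + 3×1073/18) / 9 = 2507/54.

p₁ = 1073/18, p₂ = 2507/54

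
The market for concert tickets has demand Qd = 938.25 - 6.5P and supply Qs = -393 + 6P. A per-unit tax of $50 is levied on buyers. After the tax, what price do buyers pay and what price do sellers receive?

Buyers pay $130.5, sellers receive $80.5

Pre-tax equilibrium: P* = 106.5, Q* = 246.
Tax on buyers shifts demand to Qd = 938.25 − 6.5(P + 50) = 613.25 - 6.5P.
613.25 - 6.5P = -393 + 6P gives seller price Ps = 80.5; buyers pay Pb = 80.5 + 50 = 130.5.
New quantity: Q = 938.25 − 6.5(130.5) = 90.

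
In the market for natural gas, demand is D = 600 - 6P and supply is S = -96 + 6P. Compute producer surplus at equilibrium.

Producer surplus = 5292

Equilibrium: 600 - 6P = -96 + 6P gives P* = 58, Q* = 252.
Supply starts at P = 16 (where S = 0).
PS = ½(58 − 16)(252) = 5292.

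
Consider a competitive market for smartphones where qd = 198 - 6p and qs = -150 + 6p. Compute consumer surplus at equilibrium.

Consumer surplus = 48

Equilibrium: 198 - 6p = -150 + 6p gives p* = 29, q* = 24.
Demand choke price (qd = 0): p = 33.
CS = ½(33 − 29)(24) = 48.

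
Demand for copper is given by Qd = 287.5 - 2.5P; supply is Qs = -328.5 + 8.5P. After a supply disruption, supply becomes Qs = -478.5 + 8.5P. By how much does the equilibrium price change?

ΔP = 150/11

Original equilibrium: P* = 56, Q* = 147.5.
New equilibrium: 287.5 - 2.5P = -478.5 + 8.5P, so 766 = 11P and P' = 766/11; Q' = 287.5 − 2.5(766/11) = 2495/22.
Change in price: 766/11 − 56 = 150/11.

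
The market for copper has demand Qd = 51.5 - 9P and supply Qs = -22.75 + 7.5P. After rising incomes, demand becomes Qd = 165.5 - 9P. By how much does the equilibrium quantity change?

ΔQ = 570/11

Original equilibrium: P* = 4.5, Q* = 11.
New equilibrium: 165.5 - 9P = -22.75 + 7.5P, so 188.25 = 16.5P and P' = 251/22; Q' = 165.5 − 9(251/22) = 691/11.
Change in quantity: 691/11 − 11 = 570/11.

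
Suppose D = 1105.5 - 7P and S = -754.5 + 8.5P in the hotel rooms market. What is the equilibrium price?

Set D = S: 1105.5 - 7P = -754.5 + 8.5P.
1860 = 15.5P, so P* = 120.
Q* = 1105.5 − 7(120) = 265.5.

P* = 120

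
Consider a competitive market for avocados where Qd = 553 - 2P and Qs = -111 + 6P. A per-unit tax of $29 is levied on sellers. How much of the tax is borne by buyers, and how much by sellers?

Buyers bear $21.75, sellers bear $7.25

Pre-tax equilibrium: P* = 83, Q* = 387.
Tax on sellers shifts supply to Qs = -111 + 6(P − 29) = -285 + 6P.
553 - 2P = -285 + 6P gives buyer price Pb = 104.75; sellers receive Ps = 104.75 − 29 = 75.75.
New quantity: Q = 553 − 2(104.75) = 343.5.
Buyer burden = 104.75 − 83 = 21.75; seller burden = 83 − 75.75 = 7.25.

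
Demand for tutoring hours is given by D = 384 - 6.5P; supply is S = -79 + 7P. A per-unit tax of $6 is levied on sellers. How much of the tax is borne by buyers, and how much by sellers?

Pre-tax equilibrium: P* = 926/27, Q* = 4349/27.
Tax on sellers shifts supply to S = -79 + 7(P − 6) = -121 + 7P.
384 - 6.5P = -121 + 7P gives buyer price Pb = 1010/27; sellers receive Ps = 1010/27 − 6 = 848/27.
New quantity: Q = 384 − 6.5(1010/27) = 3803/27.
Buyer burden = 1010/27 − 926/27 = 28/9; seller burden = 926/27 − 848/27 = 26/9.

Buyers bear 28/9, sellers bear 26/9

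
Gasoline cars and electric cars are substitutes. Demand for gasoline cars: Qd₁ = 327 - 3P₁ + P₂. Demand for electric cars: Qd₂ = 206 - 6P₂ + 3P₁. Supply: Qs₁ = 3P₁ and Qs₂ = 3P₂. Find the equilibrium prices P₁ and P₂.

P₁ = 3149/51, P₂ = 739/17

Market 1: 327 - 3P₁ + P₂ = 3P₁ → 6P₁ - P₂ = 327.
Market 2: 9P₂ - 3P₁ = 206.
Eliminating P₂: 9×(1) + 1×(2) gives 51P₁ = 3149, so P₁ = 3149/51.
Back-substitute into (2): P₂ = (206 + 3×3149/51) / 9 = 739/17.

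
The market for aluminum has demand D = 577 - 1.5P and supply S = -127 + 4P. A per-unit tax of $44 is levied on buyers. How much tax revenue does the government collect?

Tax revenue = 14828

Pre-tax equilibrium: P* = 128, Q* = 385.
Tax on buyers shifts demand to D = 577 − 1.5(P + 44) = 511 - 1.5P.
511 - 1.5P = -127 + 4P gives seller price Ps = 116; buyers pay Pb = 116 + 44 = 160.
New quantity: Q = 577 − 1.5(160) = 337.
Revenue = 44 × 337 = 14828.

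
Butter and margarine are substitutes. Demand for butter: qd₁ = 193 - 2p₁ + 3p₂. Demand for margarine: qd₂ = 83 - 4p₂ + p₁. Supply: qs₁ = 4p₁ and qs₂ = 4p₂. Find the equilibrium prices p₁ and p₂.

Market 1: 193 - 2p₁ + 3p₂ = 4p₁ → 6p₁ - 3p₂ = 193.
Market 2: 8p₂ - p₁ = 83.
Eliminating p₂: 8×(1) + 3×(2) gives 45p₁ = 1793, so p₁ = 1793/45.
Back-substitute into (2): p₂ = (83 + 1×1793/45) / 8 = 691/45.

p₁ = 1793/45, p₂ = 691/45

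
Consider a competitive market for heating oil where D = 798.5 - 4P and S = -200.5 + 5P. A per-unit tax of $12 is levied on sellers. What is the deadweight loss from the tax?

Pre-tax equilibrium: P* = 111, Q* = 354.5.
Tax on sellers shifts supply to S = -200.5 + 5(P − 12) = -260.5 + 5P.
798.5 - 4P = -260.5 + 5P gives buyer price Pb = 353/3; sellers receive Ps = 353/3 − 12 = 317/3.
New quantity: Q = 798.5 − 4(353/3) = 1967/6.
DWL = ½ × 12 × (354.5 − 1967/6) = 160.

Deadweight loss = 160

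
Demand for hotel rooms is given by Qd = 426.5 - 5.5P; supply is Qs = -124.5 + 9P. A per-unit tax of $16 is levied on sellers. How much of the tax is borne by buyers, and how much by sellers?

Pre-tax equilibrium: P* = 38, Q* = 217.5.
Tax on sellers shifts supply to Qs = -124.5 + 9(P − 16) = -268.5 + 9P.
426.5 - 5.5P = -268.5 + 9P gives buyer price Pb = 1390/29; sellers receive Ps = 1390/29 − 16 = 926/29.
New quantity: Q = 426.5 − 5.5(1390/29) = 9447/58.
Buyer burden = 1390/29 − 38 = 288/29; seller burden = 38 − 926/29 = 176/29.

Buyers bear 288/29, sellers bear 176/29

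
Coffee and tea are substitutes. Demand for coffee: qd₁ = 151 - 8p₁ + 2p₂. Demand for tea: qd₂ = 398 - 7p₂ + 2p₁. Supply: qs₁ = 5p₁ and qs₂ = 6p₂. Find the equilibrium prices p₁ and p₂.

p₁ = 2759/165, p₂ = 5476/165

Market 1: 151 - 8p₁ + 2p₂ = 5p₁ → 13p₁ - 2p₂ = 151.
Market 2: 13p₂ - 2p₁ = 398.
Eliminating p₂: 13×(1) + 2×(2) gives 165p₁ = 2759, so p₁ = 2759/165.
Back-substitute into (2): p₂ = (398 + 2×2759/165) / 13 = 5476/165.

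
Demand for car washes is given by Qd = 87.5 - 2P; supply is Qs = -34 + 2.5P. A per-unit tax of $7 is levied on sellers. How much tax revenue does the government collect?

Tax revenue = 3241/18

Pre-tax equilibrium: P* = 27, Q* = 33.5.
Tax on sellers shifts supply to Qs = -34 + 2.5(P − 7) = -51.5 + 2.5P.
87.5 - 2P = -51.5 + 2.5P gives buyer price Pb = 278/9; sellers receive Ps = 278/9 − 7 = 215/9.
New quantity: Q = 87.5 − 2(278/9) = 463/18.
Revenue = 7 × 463/18 = 3241/18.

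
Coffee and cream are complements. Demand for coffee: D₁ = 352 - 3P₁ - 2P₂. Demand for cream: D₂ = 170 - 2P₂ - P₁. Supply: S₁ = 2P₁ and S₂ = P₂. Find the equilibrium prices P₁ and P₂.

P₁ = 716/13, P₂ = 498/13

Market 1: 352 - 3P₁ - 2P₂ = 2P₁ → 5P₁ + 2P₂ = 352.
Market 2: 3P₂ + P₁ = 170.
Eliminating P₂: 3×(1) − 2×(2) gives 13P₁ = 716, so P₁ = 716/13.
Back-substitute into (2): P₂ = (170 − 1×716/13) / 3 = 498/13.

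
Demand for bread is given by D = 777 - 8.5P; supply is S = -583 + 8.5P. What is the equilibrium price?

Set D = S: 777 - 8.5P = -583 + 8.5P.
1360 = 17P, so P* = 80.
Q* = 777 − 8.5(80) = 97.

P* = 80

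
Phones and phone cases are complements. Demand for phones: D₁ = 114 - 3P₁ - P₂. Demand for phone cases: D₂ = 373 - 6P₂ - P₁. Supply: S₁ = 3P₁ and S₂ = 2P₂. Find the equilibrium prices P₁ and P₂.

P₁ = 539/47, P₂ = 2124/47

Market 1: 114 - 3P₁ - P₂ = 3P₁ → 6P₁ + P₂ = 114.
Market 2: 8P₂ + P₁ = 373.
Eliminating P₂: 8×(1) − 1×(2) gives 47P₁ = 539, so P₁ = 539/47.
Back-substitute into (2): P₂ = (373 − 1×539/47) / 8 = 2124/47.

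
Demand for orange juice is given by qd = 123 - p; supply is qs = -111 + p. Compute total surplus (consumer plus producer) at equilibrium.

Total surplus = 36

Equilibrium: 123 - p = -111 + p gives p* = 117, q* = 6.
Demand choke price: p = 123; supply starts at p = 111.
CS = ½(123 − 117)(6) = 18; PS = ½(117 − 111)(6) = 18.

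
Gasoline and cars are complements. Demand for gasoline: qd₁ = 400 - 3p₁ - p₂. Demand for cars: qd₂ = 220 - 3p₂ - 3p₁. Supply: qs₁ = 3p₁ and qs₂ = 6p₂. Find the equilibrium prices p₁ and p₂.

p₁ = 3380/51, p₂ = 40/17

Market 1: 400 - 3p₁ - p₂ = 3p₁ → 6p₁ + p₂ = 400.
Market 2: 9p₂ + 3p₁ = 220.
Eliminating p₂: 9×(1) − 1×(2) gives 51p₁ = 3380, so p₁ = 3380/51.
Back-substitute into (2): p₂ = (220 − 3×3380/51) / 9 = 40/17.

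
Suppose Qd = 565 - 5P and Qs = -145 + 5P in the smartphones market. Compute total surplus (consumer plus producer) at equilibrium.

Equilibrium: 565 - 5P = -145 + 5P gives P* = 71, Q* = 210.
Demand choke price: P = 113; supply starts at P = 29.
CS = ½(113 − 71)(210) = 4410; PS = ½(71 − 29)(210) = 4410.

Total surplus = 8820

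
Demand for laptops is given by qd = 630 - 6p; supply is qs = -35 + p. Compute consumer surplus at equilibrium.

Equilibrium: 630 - 6p = -35 + p gives p* = 95, q* = 60.
Demand choke price (qd = 0): p = 105.
CS = ½(105 − 95)(60) = 300.

Consumer surplus = 300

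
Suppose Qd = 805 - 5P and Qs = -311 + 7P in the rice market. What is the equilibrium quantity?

Set Qd = Qs: 805 - 5P = -311 + 7P.
1116 = 12P, so P* = 93.
Q* = 805 − 5(93) = 340.

Q* = 340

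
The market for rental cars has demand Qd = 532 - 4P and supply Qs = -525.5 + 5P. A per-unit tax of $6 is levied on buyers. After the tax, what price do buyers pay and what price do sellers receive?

Buyers pay 725/6, sellers receive 689/6

Pre-tax equilibrium: P* = 117.5, Q* = 62.
Tax on buyers shifts demand to Qd = 532 − 4(P + 6) = 508 - 4P.
508 - 4P = -525.5 + 5P gives seller price Ps = 689/6; buyers pay Pb = 689/6 + 6 = 725/6.
New quantity: Q = 532 − 4(725/6) = 146/3.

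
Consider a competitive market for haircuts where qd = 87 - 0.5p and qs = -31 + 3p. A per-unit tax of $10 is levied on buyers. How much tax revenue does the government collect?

Pre-tax equilibrium: p* = 236/7, q* = 491/7.
Tax on buyers shifts demand to qd = 87 − 0.5(p + 10) = 82 - 0.5p.
82 - 0.5p = -31 + 3p gives seller price ps = 226/7; buyers pay pb = 226/7 + 10 = 296/7.
New quantity: q = 87 − 0.5(296/7) = 461/7.
Revenue = 10 × 461/7 = 4610/7.

Tax revenue = 4610/7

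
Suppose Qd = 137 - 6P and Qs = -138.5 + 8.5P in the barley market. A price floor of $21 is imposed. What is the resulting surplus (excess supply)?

Surplus = 29

Equilibrium price would be P* = 19, so the floor at 21 binds.
At P = 21: Qd = 11, Qs = 40.
Surplus = 40 − 11 = 29.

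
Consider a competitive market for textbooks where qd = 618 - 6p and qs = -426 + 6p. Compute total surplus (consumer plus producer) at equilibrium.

Equilibrium: 618 - 6p = -426 + 6p gives p* = 87, q* = 96.
Demand choke price: p = 103; supply starts at p = 71.
CS = ½(103 − 87)(96) = 768; PS = ½(87 − 71)(96) = 768.

Total surplus = 1536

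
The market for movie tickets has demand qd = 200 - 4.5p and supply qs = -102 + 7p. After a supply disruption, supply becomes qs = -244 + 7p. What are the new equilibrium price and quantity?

Original equilibrium: p* = 604/23, q* = 1882/23.
New equilibrium: 200 - 4.5p = -244 + 7p, so 444 = 11.5p and p' = 888/23; q' = 200 − 4.5(888/23) = 604/23.

p' = 888/23, q' = 604/23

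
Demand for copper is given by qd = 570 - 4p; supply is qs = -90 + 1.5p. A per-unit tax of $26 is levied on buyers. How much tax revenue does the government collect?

Pre-tax equilibrium: p* = 120, q* = 90.
Tax on buyers shifts demand to qd = 570 − 4(p + 26) = 466 - 4p.
466 - 4p = -90 + 1.5p gives seller price ps = 1112/11; buyers pay pb = 1112/11 + 26 = 1398/11.
New quantity: q = 570 − 4(1398/11) = 678/11.
Revenue = 26 × 678/11 = 17628/11.

Tax revenue = 17628/11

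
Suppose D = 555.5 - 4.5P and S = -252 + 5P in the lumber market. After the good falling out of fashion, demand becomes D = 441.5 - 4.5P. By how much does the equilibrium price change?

Original equilibrium: P* = 85, Q* = 173.
New equilibrium: 441.5 - 4.5P = -252 + 5P, so 693.5 = 9.5P and P' = 73; Q' = 441.5 − 4.5(73) = 113.
Change in price: 73 − 85 = -12.

ΔP = -12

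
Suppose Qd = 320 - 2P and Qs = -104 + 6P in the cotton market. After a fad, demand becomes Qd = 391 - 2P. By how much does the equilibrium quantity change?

Original equilibrium: P* = 53, Q* = 214.
New equilibrium: 391 - 2P = -104 + 6P, so 495 = 8P and P' = 61.875; Q' = 391 − 2(61.875) = 267.25.
Change in quantity: 267.25 − 214 = 53.25.

ΔQ = 53.25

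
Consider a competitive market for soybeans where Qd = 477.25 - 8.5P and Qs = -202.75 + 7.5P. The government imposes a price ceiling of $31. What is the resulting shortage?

Equilibrium price would be P* = 42.5, so the ceiling at 31 binds.
At P = 31: Qd = 477.25 − 8.5(31) = 213.75, Qs = -202.75 + 7.5(31) = 29.75.
Shortage = 213.75 − 29.75 = 184.

Shortage = 184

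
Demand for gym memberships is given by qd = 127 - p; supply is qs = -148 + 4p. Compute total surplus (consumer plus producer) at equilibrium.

Total surplus = 3240

Equilibrium: 127 - p = -148 + 4p gives p* = 55, q* = 72.
Demand choke price: p = 127; supply starts at p = 37.
CS = ½(127 − 55)(72) = 2592; PS = ½(55 − 37)(72) = 648.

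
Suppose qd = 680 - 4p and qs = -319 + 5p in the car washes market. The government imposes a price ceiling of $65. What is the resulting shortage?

Shortage = 414

Equilibrium price would be p* = 111, so the ceiling at 65 binds.
At p = 65: qd = 680 − 4(65) = 420, qs = -319 + 5(65) = 6.
Shortage = 420 − 6 = 414.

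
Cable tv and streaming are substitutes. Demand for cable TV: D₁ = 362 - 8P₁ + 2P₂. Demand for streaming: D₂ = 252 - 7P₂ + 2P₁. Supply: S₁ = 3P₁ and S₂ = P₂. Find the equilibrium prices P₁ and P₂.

Market 1: 362 - 8P₁ + 2P₂ = 3P₁ → 11P₁ - 2P₂ = 362.
Market 2: 8P₂ - 2P₁ = 252.
Eliminating P₂: 8×(1) + 2×(2) gives 84P₁ = 3400, so P₁ = 850/21.
Back-substitute into (2): P₂ = (252 + 2×850/21) / 8 = 874/21.

P₁ = 850/21, P₂ = 874/21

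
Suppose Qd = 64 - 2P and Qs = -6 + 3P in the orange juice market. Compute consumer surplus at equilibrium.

Consumer surplus = 324

Equilibrium: 64 - 2P = -6 + 3P gives P* = 14, Q* = 36.
Demand choke price (Qd = 0): P = 32.
CS = ½(32 − 14)(36) = 324.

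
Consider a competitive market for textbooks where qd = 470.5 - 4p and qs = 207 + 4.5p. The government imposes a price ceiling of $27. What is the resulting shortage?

Equilibrium price would be p* = 31, so the ceiling at 27 binds.
At p = 27: qd = 470.5 − 4(27) = 362.5, qs = 207 + 4.5(27) = 328.5.
Shortage = 362.5 − 328.5 = 34.

Shortage = 34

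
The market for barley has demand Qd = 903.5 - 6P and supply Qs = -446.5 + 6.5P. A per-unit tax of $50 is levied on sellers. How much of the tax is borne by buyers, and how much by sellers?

Buyers bear $26, sellers bear $24

Pre-tax equilibrium: P* = 108, Q* = 255.5.
Tax on sellers shifts supply to Qs = -446.5 + 6.5(P − 50) = -771.5 + 6.5P.
903.5 - 6P = -771.5 + 6.5P gives buyer price Pb = 134; sellers receive Ps = 134 − 50 = 84.
New quantity: Q = 903.5 − 6(134) = 99.5.
Buyer burden = 134 − 108 = 26; seller burden = 108 − 84 = 24.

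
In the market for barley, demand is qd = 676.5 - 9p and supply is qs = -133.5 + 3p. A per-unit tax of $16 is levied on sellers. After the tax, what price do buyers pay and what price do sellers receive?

Buyers pay $71.5, sellers receive $55.5

Pre-tax equilibrium: p* = 67.5, q* = 69.
Tax on sellers shifts supply to qs = -133.5 + 3(p − 16) = -181.5 + 3p.
676.5 - 9p = -181.5 + 3p gives buyer price pb = 71.5; sellers receive ps = 71.5 − 16 = 55.5.
New quantity: q = 676.5 − 9(71.5) = 33.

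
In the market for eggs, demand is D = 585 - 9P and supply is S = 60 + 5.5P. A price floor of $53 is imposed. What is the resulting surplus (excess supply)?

Surplus = 243.5

Equilibrium price would be P* = 1050/29, so the floor at 53 binds.
At P = 53: D = 108, S = 351.5.
Surplus = 351.5 − 108 = 243.5.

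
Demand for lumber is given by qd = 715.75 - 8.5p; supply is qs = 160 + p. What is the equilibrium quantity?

Set qd = qs: 715.75 - 8.5p = 160 + p.
555.75 = 9.5p, so p* = 58.5.
q* = 715.75 − 8.5(58.5) = 218.5.

q* = 218.5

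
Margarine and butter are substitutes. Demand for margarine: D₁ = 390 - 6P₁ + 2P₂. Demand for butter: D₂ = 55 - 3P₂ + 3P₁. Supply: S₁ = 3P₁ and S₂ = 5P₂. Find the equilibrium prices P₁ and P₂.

P₁ = 1615/33, P₂ = 555/22

Market 1: 390 - 6P₁ + 2P₂ = 3P₁ → 9P₁ - 2P₂ = 390.
Market 2: 8P₂ - 3P₁ = 55.
Eliminating P₂: 8×(1) + 2×(2) gives 66P₁ = 3230, so P₁ = 1615/33.
Back-substitute into (2): P₂ = (55 + 3×1615/33) / 8 = 555/22.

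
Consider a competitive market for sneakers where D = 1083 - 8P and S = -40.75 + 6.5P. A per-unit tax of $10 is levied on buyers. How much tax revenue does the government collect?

Tax revenue = 123870/29

Pre-tax equilibrium: P* = 77.5, Q* = 463.
Tax on buyers shifts demand to D = 1083 − 8(P + 10) = 1003 - 8P.
1003 - 8P = -40.75 + 6.5P gives seller price Ps = 4175/58; buyers pay Pb = 4175/58 + 10 = 4755/58.
New quantity: Q = 1083 − 8(4755/58) = 12387/29.
Revenue = 10 × 12387/29 = 123870/29.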